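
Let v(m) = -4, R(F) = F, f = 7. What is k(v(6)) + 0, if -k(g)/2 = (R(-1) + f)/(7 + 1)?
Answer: -3/2 ≈ -1.5000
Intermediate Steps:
k(g) = -3/2 (k(g) = -2*(-1 + 7)/(7 + 1) = -12/8 = -2*¾ = -3/2)
k(v(6)) + 0 = -3/2 + 0 = -3/2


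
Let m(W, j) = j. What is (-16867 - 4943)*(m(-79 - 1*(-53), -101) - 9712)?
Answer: 214021530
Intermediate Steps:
(-16867 - 4943)*(m(-79 - 1*(-53), -101) - 9712) = (-16867 - 4943)*(-101 - 9712) = -21810*(-9813) = 214021530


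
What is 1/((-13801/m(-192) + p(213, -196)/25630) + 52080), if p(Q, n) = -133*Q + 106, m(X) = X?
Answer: 2460480/128315948807 ≈ 1.9175e-5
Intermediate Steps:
p(Q, n) = 106 - 133*Q
1/((-13801/m(-192) + p(213, -196)/25630) + 52080) = 1/((-13801/(-192) + (106 - 133*213)/25630) + 52080) = 1/((-13801*(-1/192) + (106 - 28329)*(1/25630)) + 52080) = 1/((13801/192 - 28223*1/25630) + 52080) = 1/((13801/192 - 28223/25630) + 52080) = 1/(174150407/2460480 + 52080) = 1/(128315948807/2460480) = 2460480/128315948807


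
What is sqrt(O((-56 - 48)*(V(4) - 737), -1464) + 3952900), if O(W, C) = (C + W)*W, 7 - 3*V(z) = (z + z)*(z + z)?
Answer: 2*sqrt(1517645185) ≈ 77914.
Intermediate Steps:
V(z) = 7/3 - 4*z**2/3 (V(z) = 7/3 - (z + z)*(z + z)/3 = 7/3 - 2*z*2*z/3 = 7/3 - 4*z**2/3)
O(W, C) = W*(C + W)
sqrt(O((-56 - 48)*(V(4) - 737), -1464) + 3952900) = sqrt(((-56 - 48)*((7/3 - 4/3*4**2) - 737))*(-1464 + (-56 - 48)*((7/3 - 4/3*4**2) - 737)) + 3952900) = sqrt((-104*((7/3 - 4/3*16) - 737))*(-1464 - 104*((7/3 - 4/3*16) - 737)) + 3952900) = sqrt((-104*((7/3 - 64/3) - 737))*(-1464 - 104*((7/3 - 64/3) - 737)) + 3952900) = sqrt((-104*(-19 - 737))*(-1464 - 104*(-19 - 737)) + 3952900) = sqrt((-104*(-756))*(-1464 - 104*(-756)) + 3952900) = sqrt(78624*(-1464 + 78624) + 3952900) = sqrt(78624*77160 + 3952900) = sqrt(6066627840 + 3952900) = sqrt(6070580740) = 2*sqrt(1517645185)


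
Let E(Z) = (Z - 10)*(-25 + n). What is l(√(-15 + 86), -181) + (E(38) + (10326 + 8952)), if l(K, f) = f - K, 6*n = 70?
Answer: 56171/3 - √71 ≈ 18715.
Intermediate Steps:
n = 35/3 (n = (⅙)*70 = 35/3 ≈ 11.667)
E(Z) = 400/3 - 40*Z/3 (E(Z) = (Z - 10)*(-25 + 35/3) = (-10 + Z)*(-40/3) = 400/3 - 40*Z/3)
l(√(-15 + 86), -181) + (E(38) + (10326 + 8952)) = (-181 - √(-15 + 86)) + ((400/3 - 40/3*38) + (10326 + 8952)) = (-181 - √71) + ((400/3 - 1520/3) + 19278) = (-181 - √71) + (-1120/3 + 19278) = (-181 - √71) + 56714/3 = 56171/3 - √71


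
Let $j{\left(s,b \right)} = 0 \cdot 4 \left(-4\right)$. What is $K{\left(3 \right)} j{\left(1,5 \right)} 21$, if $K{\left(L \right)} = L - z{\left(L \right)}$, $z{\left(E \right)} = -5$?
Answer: $0$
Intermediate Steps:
$j{\left(s,b \right)} = 0$ ($j{\left(s,b \right)} = 0 \left(-4\right) = 0$)
$K{\left(L \right)} = 5 + L$ ($K{\left(L \right)} = L - -5 = L + 5 = 5 + L$)
$K{\left(3 \right)} j{\left(1,5 \right)} 21 = \left(5 + 3\right) 0 \cdot 21 = 8 \cdot 0 \cdot 21 = 0 \cdot 21 = 0$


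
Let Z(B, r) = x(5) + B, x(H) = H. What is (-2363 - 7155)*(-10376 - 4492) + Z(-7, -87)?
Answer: 141513622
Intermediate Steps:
Z(B, r) = 5 + B
(-2363 - 7155)*(-10376 - 4492) + Z(-7, -87) = (-2363 - 7155)*(-10376 - 4492) + (5 - 7) = -9518*(-14868) - 2 = 141513624 - 2 = 141513622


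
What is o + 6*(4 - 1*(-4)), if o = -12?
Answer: 36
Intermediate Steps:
o + 6*(4 - 1*(-4)) = -12 + 6*(4 - 1*(-4)) = -12 + 6*(4 + 4) = -12 + 6*8 = -12 + 48 = 36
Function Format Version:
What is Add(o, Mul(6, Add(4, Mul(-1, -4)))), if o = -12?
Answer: 36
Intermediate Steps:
Add(o, Mul(6, Add(4, Mul(-1, -4)))) = Add(-12, Mul(6, Add(4, Mul(-1, -4)))) = Add(-12, Mul(6, Add(4, 4))) = Add(-12, Mul(6, 8)) = Add(-12, 48) = 36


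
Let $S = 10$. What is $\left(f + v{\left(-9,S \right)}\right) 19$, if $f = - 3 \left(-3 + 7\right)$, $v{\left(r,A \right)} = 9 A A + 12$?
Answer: $17100$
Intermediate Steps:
$v{\left(r,A \right)} = 12 + 9 A^{2}$ ($v{\left(r,A \right)} = 9 A^{2} + 12 = 12 + 9 A^{2}$)
$f = -12$ ($f = \left(-3\right) 4 = -12$)
$\left(f + v{\left(-9,S \right)}\right) 19 = \left(-12 + \left(12 + 9 \cdot 10^{2}\right)\right) 19 = \left(-12 + \left(12 + 9 \cdot 100\right)\right) 19 = \left(-12 + \left(12 + 900\right)\right) 19 = \left(-12 + 912\right) 19 = 900 \cdot 19 = 17100$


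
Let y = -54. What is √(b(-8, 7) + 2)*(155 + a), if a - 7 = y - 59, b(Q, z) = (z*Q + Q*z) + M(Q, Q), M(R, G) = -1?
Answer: 49*I*√111 ≈ 516.25*I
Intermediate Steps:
b(Q, z) = -1 + 2*Q*z (b(Q, z) = (z*Q + Q*z) - 1 = (Q*z + Q*z) - 1 = 2*Q*z - 1 = -1 + 2*Q*z)
a = -106 (a = 7 + (-54 - 59) = 7 - 113 = -106)
√(b(-8, 7) + 2)*(155 + a) = √((-1 + 2*(-8)*7) + 2)*(155 - 106) = √((-1 - 112) + 2)*49 = √(-113 + 2)*49 = √(-111)*49 = (I*√111)*49 = 49*I*√111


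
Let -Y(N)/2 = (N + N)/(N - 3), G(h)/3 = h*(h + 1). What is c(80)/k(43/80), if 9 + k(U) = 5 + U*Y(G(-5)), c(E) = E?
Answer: -1520/119 ≈ -12.773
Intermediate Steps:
G(h) = 3*h*(1 + h) (G(h) = 3*(h*(h + 1)) = 3*(h*(1 + h)) = 3*h*(1 + h))
Y(N) = -4*N/(-3 + N) (Y(N) = -2*(N + N)/(N - 3) = -2*2*N/(-3 + N) = -4*N/(-3 + N))
k(U) = -4 - 80*U/19 (k(U) = -9 + (5 + U*(-4*3*(-5)*(1 - 5)/(-3 + 3*(-5)*(1 - 5)))) = -9 + (5 + U*(-4*3*(-5)*(-4)/(-3 + 3*(-5)*(-4)))) = -9 + (5 + U*(-4*60/(-3 + 60))) = -9 + (5 + U*(-4*60/57)) = -9 + (5 + U*(-4*60*1/57)) = -9 + (5 + U*(-80/19)) = -9 + (5 - 80*U/19) = -4 - 80*U/19)
c(80)/k(43/80) = 80/(-4 - 3440/(19*80)) = 80/(-4 - 80/19*43/80) = 80/(-4 - 43/19) = 80/(-119/19) = 80*(-19/119) = -1520/119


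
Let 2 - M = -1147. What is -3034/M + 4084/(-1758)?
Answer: -557016/112219 ≈ -4.9637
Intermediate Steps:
M = 1149 (M = 2 - 1*(-1147) = 2 + 1147 = 1149)
-3034/M + 4084/(-1758) = -3034/1149 + 4084/(-1758) = -3034*1/1149 + 4084*(-1/1758) = -3034/1149 - 2042/879 = -557016/112219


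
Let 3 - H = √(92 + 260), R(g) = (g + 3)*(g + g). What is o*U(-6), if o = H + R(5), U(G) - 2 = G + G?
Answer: -830 + 40*√22 ≈ -642.38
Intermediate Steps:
U(G) = 2 + 2*G (U(G) = 2 + (G + G) = 2 + 2*G)
R(g) = 2*g*(3 + g) (R(g) = (3 + g)*(2*g) = 2*g*(3 + g))
H = 3 - 4*√22 (H = 3 - √(92 + 260) = 3 - √352 = 3 - 4*√22 ≈ -15.762)
o = 83 - 4*√22 (o = (3 - 4*√22) + 2*5*(3 + 5) = (3 - 4*√22) + 2*5*8 = (3 - 4*√22) + 80 = 83 - 4*√22 ≈ 64.238)
o*U(-6) = (83 - 4*√22)*(2 + 2*(-6)) = (83 - 4*√22)*(2 - 12) = (83 - 4*√22)*(-10) = -830 + 40*√22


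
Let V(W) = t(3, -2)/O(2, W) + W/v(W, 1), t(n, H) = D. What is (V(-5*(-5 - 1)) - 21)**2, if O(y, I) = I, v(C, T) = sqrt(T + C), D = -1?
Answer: 13152991/27900 - 1262*sqrt(31)/31 ≈ 244.77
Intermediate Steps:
v(C, T) = sqrt(C + T)
t(n, H) = -1
V(W) = -1/W + W/sqrt(1 + W) (V(W) = -1/W + W/(sqrt(W + 1)) = -1/W + W/(sqrt(1 + W)) = -1/W + W/sqrt(1 + W))
(V(-5*(-5 - 1)) - 21)**2 = ((-1/((-5*(-5 - 1))) + (-5*(-5 - 1))/sqrt(1 - 5*(-5 - 1))) - 21)**2 = ((-1/((-5*(-6))) + (-5*(-6))/sqrt(1 - 5*(-6))) - 21)**2 = ((-1/30 + 30/sqrt(1 + 30)) - 21)**2 = ((-1*1/30 + 30/sqrt(31)) - 21)**2 = ((-1/30 + 30*(sqrt(31)/31)) - 21)**2 = ((-1/30 + 30*sqrt(31)/31) - 21)**2 = (-631/30 + 30*sqrt(31)/31)**2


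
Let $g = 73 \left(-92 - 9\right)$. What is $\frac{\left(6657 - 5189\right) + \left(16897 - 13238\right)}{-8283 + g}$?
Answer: $- \frac{5127}{15656} \approx -0.32748$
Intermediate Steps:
$g = -7373$ ($g = 73 \left(-101\right) = -7373$)
$\frac{\left(6657 - 5189\right) + \left(16897 - 13238\right)}{-8283 + g} = \frac{\left(6657 - 5189\right) + \left(16897 - 13238\right)}{-8283 - 7373} = \frac{1468 + \left(16897 - 13238\right)}{-15656} = \left(1468 + 3659\right) \left(- \frac{1}{15656}\right) = 5127 \left(- \frac{1}{15656}\right) = - \frac{5127}{15656}$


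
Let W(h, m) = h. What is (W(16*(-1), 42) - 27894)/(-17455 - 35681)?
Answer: 13955/26568 ≈ 0.52526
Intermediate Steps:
(W(16*(-1), 42) - 27894)/(-17455 - 35681) = (16*(-1) - 27894)/(-17455 - 35681) = (-16 - 27894)/(-53136) = -27910*(-1/53136) = 13955/26568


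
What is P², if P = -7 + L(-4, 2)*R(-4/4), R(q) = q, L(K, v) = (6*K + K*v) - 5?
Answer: 900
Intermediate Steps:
L(K, v) = -5 + 6*K + K*v
P = 30 (P = -7 + (-5 + 6*(-4) - 4*2)*(-4/4) = -7 + (-5 - 24 - 8)*(-4*¼) = -7 - 37*(-1) = -7 + 37 = 30)
P² = 30² = 900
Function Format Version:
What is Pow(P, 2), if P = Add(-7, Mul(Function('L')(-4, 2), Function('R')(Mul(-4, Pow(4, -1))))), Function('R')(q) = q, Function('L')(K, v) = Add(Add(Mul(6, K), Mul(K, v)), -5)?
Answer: 900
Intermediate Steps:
Function('L')(K, v) = Add(-5, Mul(6, K), Mul(K, v))
P = 30 (P = Add(-7, Mul(Add(-5, Mul(6, -4), Mul(-4, 2)), Mul(-4, Pow(4, -1)))) = Add(-7, Mul(Add(-5, -24, -8), Mul(-4, Rational(1, 4)))) = Add(-7, Mul(-37, -1)) = Add(-7, 37) = 30)
Pow(P, 2) = Pow(30, 2) = 900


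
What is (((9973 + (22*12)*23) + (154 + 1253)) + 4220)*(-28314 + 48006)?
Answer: 426765024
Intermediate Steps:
(((9973 + (22*12)*23) + (154 + 1253)) + 4220)*(-28314 + 48006) = (((9973 + 264*23) + 1407) + 4220)*19692 = (((9973 + 6072) + 1407) + 4220)*19692 = ((16045 + 1407) + 4220)*19692 = (17452 + 4220)*19692 = 21672*19692 = 426765024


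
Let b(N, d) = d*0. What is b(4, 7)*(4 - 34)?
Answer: 0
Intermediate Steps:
b(N, d) = 0
b(4, 7)*(4 - 34) = 0*(4 - 34) = 0*(-30) = 0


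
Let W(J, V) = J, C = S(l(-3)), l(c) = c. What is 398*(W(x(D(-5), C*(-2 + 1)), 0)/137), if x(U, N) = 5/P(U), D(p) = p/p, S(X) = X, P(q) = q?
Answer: 1990/137 ≈ 14.526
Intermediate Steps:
D(p) = 1
C = -3
x(U, N) = 5/U
398*(W(x(D(-5), C*(-2 + 1)), 0)/137) = 398*((5/1)/137) = 398*((5*1)*(1/137)) = 398*(5*(1/137)) = 398*(5/137) = 1990/137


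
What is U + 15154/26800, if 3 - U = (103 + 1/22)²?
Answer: -17210837133/1621400 ≈ -10615.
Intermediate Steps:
U = -5137837/484 (U = 3 - (103 + 1/22)² = 3 - (2267/22)² = 3 - 1*5139289/484 = 3 - 5139289/484 = -5137837/484 ≈ -10615.)
U + 15154/26800 = -5137837/484 + 15154/26800 = -5137837/484 + 15154*(1/26800) = -5137837/484 + 7577/13400 = -17210837133/1621400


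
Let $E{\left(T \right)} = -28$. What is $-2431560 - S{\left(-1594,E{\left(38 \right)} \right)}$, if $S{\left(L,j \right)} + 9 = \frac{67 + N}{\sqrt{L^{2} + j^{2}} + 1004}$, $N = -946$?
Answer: $- \frac{932259305580}{383401} + \frac{879 \sqrt{635405}}{766802} \approx -2.4316 \cdot 10^{6}$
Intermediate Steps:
$S{\left(L,j \right)} = -9 - \frac{879}{1004 + \sqrt{L^{2} + j^{2}}}$ ($S{\left(L,j \right)} = -9 + \frac{67 - 946}{\sqrt{L^{2} + j^{2}} + 1004} = -9 - \frac{879}{1004 + \sqrt{L^{2} + j^{2}}}$)
$-2431560 - S{\left(-1594,E{\left(38 \right)} \right)} = -2431560 - \frac{3 \left(-3305 - 3 \sqrt{\left(-1594\right)^{2} + \left(-28\right)^{2}}\right)}{1004 + \sqrt{\left(-1594\right)^{2} + \left(-28\right)^{2}}} = -2431560 - \frac{3 \left(-3305 - 3 \sqrt{2540836 + 784}\right)}{1004 + \sqrt{2540836 + 784}} = -2431560 - \frac{3 \left(-3305 - 3 \sqrt{2541620}\right)}{1004 + \sqrt{2541620}} = -2431560 - \frac{3 \left(-3305 - 3 \cdot 2 \sqrt{635405}\right)}{1004 + 2 \sqrt{635405}} = -2431560 - \frac{3 \left(-3305 - 6 \sqrt{635405}\right)}{1004 + 2 \sqrt{635405}}$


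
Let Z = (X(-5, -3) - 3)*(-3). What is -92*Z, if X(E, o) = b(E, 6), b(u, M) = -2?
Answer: -1380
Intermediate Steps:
X(E, o) = -2
Z = 15 (Z = (-2 - 3)*(-3) = -5*(-3) = 15)
-92*Z = -92*15 = -1*1380 = -1380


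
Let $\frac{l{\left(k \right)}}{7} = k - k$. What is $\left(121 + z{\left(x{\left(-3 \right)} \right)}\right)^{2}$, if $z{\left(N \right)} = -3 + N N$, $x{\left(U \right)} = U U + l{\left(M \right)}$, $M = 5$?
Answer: $39601$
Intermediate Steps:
$l{\left(k \right)} = 0$ ($l{\left(k \right)} = 7 \left(k - k\right) = 7 \cdot 0 = 0$)
$x{\left(U \right)} = U^{2}$ ($x{\left(U \right)} = U U + 0 = U^{2} + 0 = U^{2}$)
$z{\left(N \right)} = -3 + N^{2}$
$\left(121 + z{\left(x{\left(-3 \right)} \right)}\right)^{2} = \left(121 - \left(3 - \left(\left(-3\right)^{2}\right)^{2}\right)\right)^{2} = \left(121 - \left(3 - 9^{2}\right)\right)^{2} = \left(121 + \left(-3 + 81\right)\right)^{2} = \left(121 + 78\right)^{2} = 199^{2} = 39601$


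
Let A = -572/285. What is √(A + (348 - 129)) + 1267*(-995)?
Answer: -1260665 + √17625255/285 ≈ -1.2607e+6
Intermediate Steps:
A = -572/285 (A = -572*1/285 = -572/285 ≈ -2.0070)
√(A + (348 - 129)) + 1267*(-995) = √(-572/285 + (348 - 129)) + 1267*(-995) = √(-572/285 + 219) - 1260665 = √(61843/285) - 1260665 = √17625255/285 - 1260665 = -1260665 + √17625255/285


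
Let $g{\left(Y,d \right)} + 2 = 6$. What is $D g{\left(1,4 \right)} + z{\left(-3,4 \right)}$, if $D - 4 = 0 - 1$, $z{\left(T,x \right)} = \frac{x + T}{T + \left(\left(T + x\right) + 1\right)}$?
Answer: $11$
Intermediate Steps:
$z{\left(T,x \right)} = \frac{T + x}{1 + x + 2 T}$ ($z{\left(T,x \right)} = \frac{T + x}{T + \left(1 + T + x\right)} = \frac{T + x}{1 + x + 2 T}$)
$D = 3$ ($D = 4 + \left(0 - 1\right) = 4 - 1 = 3$)
$g{\left(Y,d \right)} = 4$ ($g{\left(Y,d \right)} = -2 + 6 = 4$)
$D g{\left(1,4 \right)} + z{\left(-3,4 \right)} = 3 \cdot 4 + \frac{-3 + 4}{1 + 4 + 2 \left(-3\right)} = 12 + \frac{1}{1 + 4 - 6} \cdot 1 = 12 + \frac{1}{-1} \cdot 1 = 12 - 1 = 11$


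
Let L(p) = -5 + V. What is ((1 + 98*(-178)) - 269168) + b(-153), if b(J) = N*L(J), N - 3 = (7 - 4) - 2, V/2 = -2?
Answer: -286647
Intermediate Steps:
V = -4 (V = 2*(-2) = -4)
L(p) = -9 (L(p) = -5 - 4 = -9)
N = 4 (N = 3 + ((7 - 4) - 2) = 3 + (3 - 2) = 3 + 1 = 4)
b(J) = -36 (b(J) = 4*(-9) = -36)
((1 + 98*(-178)) - 269168) + b(-153) = ((1 + 98*(-178)) - 269168) - 36 = ((1 - 17444) - 269168) - 36 = (-17443 - 269168) - 36 = -286611 - 36 = -286647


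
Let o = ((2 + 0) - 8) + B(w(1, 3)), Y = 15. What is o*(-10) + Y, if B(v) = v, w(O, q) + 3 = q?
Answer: 75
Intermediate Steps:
w(O, q) = -3 + q
o = -6 (o = ((2 + 0) - 8) + (-3 + 3) = (2 - 8) + 0 = -6 + 0 = -6)
o*(-10) + Y = -6*(-10) + 15 = 60 + 15 = 75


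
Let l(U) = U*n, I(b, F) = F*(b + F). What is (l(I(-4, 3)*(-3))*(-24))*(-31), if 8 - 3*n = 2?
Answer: 13392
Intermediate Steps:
n = 2 (n = 8/3 - ⅓*2 = 8/3 - ⅔ = 2)
I(b, F) = F*(F + b)
l(U) = 2*U (l(U) = U*2 = 2*U)
(l(I(-4, 3)*(-3))*(-24))*(-31) = ((2*((3*(3 - 4))*(-3)))*(-24))*(-31) = ((2*((3*(-1))*(-3)))*(-24))*(-31) = ((2*(-3*(-3)))*(-24))*(-31) = ((2*9)*(-24))*(-31) = (18*(-24))*(-31) = -432*(-31) = 13392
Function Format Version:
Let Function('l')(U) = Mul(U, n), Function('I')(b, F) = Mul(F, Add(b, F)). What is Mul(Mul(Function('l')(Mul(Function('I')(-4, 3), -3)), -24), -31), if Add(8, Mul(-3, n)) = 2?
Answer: 13392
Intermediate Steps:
n = 2 (n = Add(Rational(8, 3), Mul(Rational(-1, 3), 2)) = Add(Rational(8, 3), Rational(-2, 3)) = 2)
Function('I')(b, F) = Mul(F, Add(F, b))
Function('l')(U) = Mul(2, U) (Function('l')(U) = Mul(U, 2) = Mul(2, U))
Mul(Mul(Function('l')(Mul(Function('I')(-4, 3), -3)), -24), -31) = Mul(Mul(Mul(2, Mul(Mul(3, Add(3, -4)), -3)), -24), -31) = Mul(Mul(Mul(2, Mul(Mul(3, -1), -3)), -24), -31) = Mul(Mul(Mul(2, Mul(-3, -3)), -24), -31) = Mul(Mul(Mul(2, 9), -24), -31) = Mul(Mul(18, -24), -31) = Mul(-432, -31) = 13392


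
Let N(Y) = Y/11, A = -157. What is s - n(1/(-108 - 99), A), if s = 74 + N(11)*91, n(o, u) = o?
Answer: 34156/207 ≈ 165.00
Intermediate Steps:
N(Y) = Y/11 (N(Y) = Y*(1/11) = Y/11)
s = 165 (s = 74 + ((1/11)*11)*91 = 74 + 1*91 = 74 + 91 = 165)
s - n(1/(-108 - 99), A) = 165 - 1/(-108 - 99) = 165 - 1/(-207) = 165 - 1*(-1/207) = 165 + 1/207 = 34156/207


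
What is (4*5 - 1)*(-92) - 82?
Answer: -1830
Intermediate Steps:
(4*5 - 1)*(-92) - 82 = (20 - 1)*(-92) - 82 = 19*(-92) - 82 = -1748 - 82 = -1830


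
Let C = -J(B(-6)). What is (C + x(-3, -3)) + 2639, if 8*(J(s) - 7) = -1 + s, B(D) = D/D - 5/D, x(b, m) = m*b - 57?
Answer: 124027/48 ≈ 2583.9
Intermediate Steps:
x(b, m) = -57 + b*m (x(b, m) = b*m - 57 = -57 + b*m)
B(D) = 1 - 5/D
J(s) = 55/8 + s/8 (J(s) = 7 + (-1 + s)/8 = 7 + (-⅛ + s/8) = 55/8 + s/8)
C = -341/48 (C = -(55/8 + ((-5 - 6)/(-6))/8) = -(55/8 + (-⅙*(-11))/8) = -(55/8 + (⅛)*(11/6)) = -(55/8 + 11/48) = -1*341/48 = -341/48 ≈ -7.1042)
(C + x(-3, -3)) + 2639 = (-341/48 + (-57 - 3*(-3))) + 2639 = (-341/48 + (-57 + 9)) + 2639 = (-341/48 - 48) + 2639 = -2645/48 + 2639 = 124027/48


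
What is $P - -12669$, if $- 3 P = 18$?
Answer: $12663$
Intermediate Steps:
$P = -6$ ($P = \left(- \frac{1}{3}\right) 18 = -6$)
$P - -12669 = -6 - -12669 = -6 + 12669 = 12663$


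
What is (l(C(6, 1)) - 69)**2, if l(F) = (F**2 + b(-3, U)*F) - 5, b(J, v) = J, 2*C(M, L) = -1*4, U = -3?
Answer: 4096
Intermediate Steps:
C(M, L) = -2 (C(M, L) = (-1*4)/2 = (1/2)*(-4) = -2)
l(F) = -5 + F**2 - 3*F (l(F) = (F**2 - 3*F) - 5 = -5 + F**2 - 3*F)
(l(C(6, 1)) - 69)**2 = ((-5 + (-2)**2 - 3*(-2)) - 69)**2 = ((-5 + 4 + 6) - 69)**2 = (5 - 69)**2 = (-64)**2 = 4096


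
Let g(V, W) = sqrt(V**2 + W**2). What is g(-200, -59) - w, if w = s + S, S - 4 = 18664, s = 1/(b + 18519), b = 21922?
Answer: -754952589/40441 + sqrt(43481) ≈ -18459.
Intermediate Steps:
s = 1/40441 (s = 1/(21922 + 18519) = 1/40441 ≈ 2.4727e-5)
S = 18668 (S = 4 + 18664 = 18668)
w = 754952589/40441 (w = 1/40441 + 18668 = 754952589/40441 ≈ 18668.)
g(-200, -59) - w = sqrt((-200)**2 + (-59)**2) - 1*754952589/40441 = sqrt(40000 + 3481) - 754952589/40441 = sqrt(43481) - 754952589/40441 = -754952589/40441 + sqrt(43481)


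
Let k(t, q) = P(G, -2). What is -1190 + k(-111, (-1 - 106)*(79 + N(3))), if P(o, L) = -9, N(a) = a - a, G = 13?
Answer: -1199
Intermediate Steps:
N(a) = 0
k(t, q) = -9
-1190 + k(-111, (-1 - 106)*(79 + N(3))) = -1190 - 9 = -1199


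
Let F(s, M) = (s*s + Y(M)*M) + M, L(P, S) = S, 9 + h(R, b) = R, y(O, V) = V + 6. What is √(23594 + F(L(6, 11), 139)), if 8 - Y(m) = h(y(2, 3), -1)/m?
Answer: 3*√2774 ≈ 158.01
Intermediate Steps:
y(O, V) = 6 + V
h(R, b) = -9 + R
Y(m) = 8 (Y(m) = 8 - (-9 + (6 + 3))/m = 8 - (-9 + 9)/m = 8 - 0/m = 8 - 1*0 = 8 + 0 = 8)
F(s, M) = s² + 9*M (F(s, M) = (s*s + 8*M) + M = (s² + 8*M) + M = s² + 9*M)
√(23594 + F(L(6, 11), 139)) = √(23594 + (11² + 9*139)) = √(23594 + (121 + 1251)) = √(23594 + 1372) = √24966 = 3*√2774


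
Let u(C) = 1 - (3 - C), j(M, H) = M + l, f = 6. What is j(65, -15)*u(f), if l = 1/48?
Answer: 3121/12 ≈ 260.08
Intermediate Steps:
l = 1/48 ≈ 0.020833
j(M, H) = 1/48 + M (j(M, H) = M + 1/48 = 1/48 + M)
u(C) = -2 + C (u(C) = 1 + (-3 + C) = -2 + C)
j(65, -15)*u(f) = (1/48 + 65)*(-2 + 6) = (3121/48)*4 = 3121/12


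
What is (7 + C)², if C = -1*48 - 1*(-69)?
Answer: 784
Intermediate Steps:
C = 21 (C = -48 + 69 = 21)
(7 + C)² = (7 + 21)² = 28² = 784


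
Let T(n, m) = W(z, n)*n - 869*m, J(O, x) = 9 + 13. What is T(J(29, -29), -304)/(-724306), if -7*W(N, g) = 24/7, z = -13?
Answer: -53488/146657 ≈ -0.36472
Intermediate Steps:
J(O, x) = 22
W(N, g) = -24/49 (W(N, g) = -24/(7*7) = -1/7*24/7 = -24/49)
T(n, m) = -869*m - 24*n/49 (T(n, m) = -24*n/49 - 869*m = -869*m - 24*n/49)
T(J(29, -29), -304)/(-724306) = (-869*(-304) - 24/49*22)/(-724306) = (264176 - 528/49)*(-1/724306) = (12944096/49)*(-1/724306) = -53488/146657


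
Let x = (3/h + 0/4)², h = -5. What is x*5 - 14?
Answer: -61/5 ≈ -12.200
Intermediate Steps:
x = 9/25 (x = (3/(-5) + 0/4)² = (3*(-⅕) + 0*(¼))² = (-⅗ + 0)² = (-⅗)² = 9/25 ≈ 0.36000)
x*5 - 14 = (9/25)*5 - 14 = 9/5 - 14 = -61/5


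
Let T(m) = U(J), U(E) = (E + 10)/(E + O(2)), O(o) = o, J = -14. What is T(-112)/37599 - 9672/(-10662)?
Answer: 181830541/200440269 ≈ 0.90716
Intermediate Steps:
U(E) = (10 + E)/(2 + E) (U(E) = (E + 10)/(E + 2) = (10 + E)/(2 + E))
T(m) = ⅓ (T(m) = (10 - 14)/(2 - 14) = -4/(-12) = -1/12*(-4) = ⅓)
T(-112)/37599 - 9672/(-10662) = (⅓)/37599 - 9672/(-10662) = (⅓)*(1/37599) - 9672*(-1/10662) = 1/112797 + 1612/1777 = 181830541/200440269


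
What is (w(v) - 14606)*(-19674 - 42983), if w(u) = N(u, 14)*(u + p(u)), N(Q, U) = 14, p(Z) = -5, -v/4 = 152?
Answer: 1452890516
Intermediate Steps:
v = -608 (v = -4*152 = -608)
w(u) = -70 + 14*u (w(u) = 14*(u - 5) = 14*(-5 + u) = -70 + 14*u)
(w(v) - 14606)*(-19674 - 42983) = ((-70 + 14*(-608)) - 14606)*(-19674 - 42983) = ((-70 - 8512) - 14606)*(-62657) = (-8582 - 14606)*(-62657) = -23188*(-62657) = 1452890516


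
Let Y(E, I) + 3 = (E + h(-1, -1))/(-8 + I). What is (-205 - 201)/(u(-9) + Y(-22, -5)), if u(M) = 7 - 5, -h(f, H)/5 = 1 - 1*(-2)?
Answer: -2639/12 ≈ -219.92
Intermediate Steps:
h(f, H) = -15 (h(f, H) = -5*(1 - 1*(-2)) = -5*(1 + 2) = -5*3 = -15)
Y(E, I) = -3 + (-15 + E)/(-8 + I) (Y(E, I) = -3 + (E - 15)/(-8 + I) = -3 + (-15 + E)/(-8 + I))
u(M) = 2
(-205 - 201)/(u(-9) + Y(-22, -5)) = (-205 - 201)/(2 + (9 - 22 - 3*(-5))/(-8 - 5)) = -406/(2 + (9 - 22 + 15)/(-13)) = -406/(2 - 1/13*2) = -406/(2 - 2/13) = -406/24/13 = -406*13/24 = -2639/12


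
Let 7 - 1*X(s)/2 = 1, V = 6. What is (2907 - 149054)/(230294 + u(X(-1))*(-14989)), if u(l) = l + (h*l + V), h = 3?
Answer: 146147/579112 ≈ 0.25236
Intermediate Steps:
X(s) = 12 (X(s) = 14 - 2*1 = 14 - 2 = 12)
u(l) = 6 + 4*l (u(l) = l + (3*l + 6) = l + (6 + 3*l) = 6 + 4*l)
(2907 - 149054)/(230294 + u(X(-1))*(-14989)) = (2907 - 149054)/(230294 + (6 + 4*12)*(-14989)) = -146147/(230294 + (6 + 48)*(-14989)) = -146147/(230294 + 54*(-14989)) = -146147/(230294 - 809406) = -146147/(-579112) = -146147*(-1/579112) = 146147/579112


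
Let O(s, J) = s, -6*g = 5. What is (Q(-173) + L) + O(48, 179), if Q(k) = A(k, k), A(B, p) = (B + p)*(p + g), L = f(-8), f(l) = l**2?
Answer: 180775/3 ≈ 60258.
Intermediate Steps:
g = -5/6 (g = -1/6*5 = -5/6 ≈ -0.83333)
L = 64 (L = (-8)**2 = 64)
A(B, p) = (-5/6 + p)*(B + p) (A(B, p) = (B + p)*(p - 5/6) = (B + p)*(-5/6 + p) = (-5/6 + p)*(B + p))
Q(k) = 2*k**2 - 5*k/3 (Q(k) = k**2 - 5*k/6 - 5*k/6 + k*k = k**2 - 5*k/6 - 5*k/6 + k**2 = 2*k**2 - 5*k/3)
(Q(-173) + L) + O(48, 179) = ((1/3)*(-173)*(-5 + 6*(-173)) + 64) + 48 = ((1/3)*(-173)*(-5 - 1038) + 64) + 48 = ((1/3)*(-173)*(-1043) + 64) + 48 = (180439/3 + 64) + 48 = 180631/3 + 48 = 180775/3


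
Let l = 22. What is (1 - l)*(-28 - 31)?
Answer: 1239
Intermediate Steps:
(1 - l)*(-28 - 31) = (1 - 1*22)*(-28 - 31) = (1 - 22)*(-59) = -21*(-59) = 1239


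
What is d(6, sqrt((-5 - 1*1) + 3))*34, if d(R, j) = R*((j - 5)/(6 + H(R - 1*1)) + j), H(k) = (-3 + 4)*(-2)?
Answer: -255 + 255*I*sqrt(3) ≈ -255.0 + 441.67*I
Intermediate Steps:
H(k) = -2 (H(k) = 1*(-2) = -2)
d(R, j) = R*(-5/4 + 5*j/4) (d(R, j) = R*((j - 5)/(6 - 2) + j) = R*((-5 + j)/4 + j) = R*((-5 + j)*(1/4) + j) = R*((-5/4 + j/4) + j) = R*(-5/4 + 5*j/4))
d(6, sqrt((-5 - 1*1) + 3))*34 = ((5/4)*6*(-1 + sqrt((-5 - 1*1) + 3)))*34 = ((5/4)*6*(-1 + sqrt((-5 - 1) + 3)))*34 = ((5/4)*6*(-1 + sqrt(-6 + 3)))*34 = ((5/4)*6*(-1 + sqrt(-3)))*34 = ((5/4)*6*(-1 + I*sqrt(3)))*34 = (-15/2 + 15*I*sqrt(3)/2)*34 = -255 + 255*I*sqrt(3)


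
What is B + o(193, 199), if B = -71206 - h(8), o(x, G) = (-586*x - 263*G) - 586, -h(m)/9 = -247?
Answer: -239450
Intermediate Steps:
h(m) = 2223 (h(m) = -9*(-247) = 2223)
o(x, G) = -586 - 586*x - 263*G
B = -73429 (B = -71206 - 1*2223 = -71206 - 2223 = -73429)
B + o(193, 199) = -73429 + (-586 - 586*193 - 263*199) = -73429 + (-586 - 113098 - 52337) = -73429 - 166021 = -239450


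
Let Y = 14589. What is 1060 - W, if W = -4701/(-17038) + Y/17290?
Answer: 11140442626/10520965 ≈ 1058.9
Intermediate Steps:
W = 11780274/10520965 (W = -4701/(-17038) + 14589/17290 = -4701*(-1/17038) + 14589*(1/17290) = 4701/17038 + 14589/17290 = 11780274/10520965 ≈ 1.1197)
1060 - W = 1060 - 1*11780274/10520965 = 1060 - 11780274/10520965 = 11140442626/10520965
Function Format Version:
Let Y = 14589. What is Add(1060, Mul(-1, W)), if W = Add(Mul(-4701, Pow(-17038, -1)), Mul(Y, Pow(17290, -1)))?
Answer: Rational(11140442626, 10520965) ≈ 1058.9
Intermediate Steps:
W = Rational(11780274, 10520965) (W = Add(Mul(-4701, Pow(-17038, -1)), Mul(14589, Pow(17290, -1))) = Add(Mul(-4701, Rational(-1, 17038)), Mul(14589, Rational(1, 17290))) = Add(Rational(4701, 17038), Rational(14589, 17290)) = Rational(11780274, 10520965) ≈ 1.1197)
Add(1060, Mul(-1, W)) = Add(1060, Mul(-1, Rational(11780274, 10520965))) = Add(1060, Rational(-11780274, 10520965)) = Rational(11140442626, 10520965)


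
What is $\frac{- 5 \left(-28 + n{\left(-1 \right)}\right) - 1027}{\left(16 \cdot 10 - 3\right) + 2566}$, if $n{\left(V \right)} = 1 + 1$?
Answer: $- \frac{897}{2723} \approx -0.32942$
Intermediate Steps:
$n{\left(V \right)} = 2$
$\frac{- 5 \left(-28 + n{\left(-1 \right)}\right) - 1027}{\left(16 \cdot 10 - 3\right) + 2566} = \frac{- 5 \left(-28 + 2\right) - 1027}{\left(16 \cdot 10 - 3\right) + 2566} = \frac{\left(-5\right) \left(-26\right) - 1027}{\left(160 - 3\right) + 2566} = \frac{130 - 1027}{157 + 2566} = - \frac{897}{2723}$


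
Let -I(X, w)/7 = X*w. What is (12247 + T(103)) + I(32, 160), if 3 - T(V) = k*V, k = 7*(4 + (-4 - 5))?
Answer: -19985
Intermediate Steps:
I(X, w) = -7*X*w
k = -35 (k = 7*(4 - 9) = 7*(-5) = -35)
T(V) = 3 + 35*V (T(V) = 3 - (-35)*V = 3 + 35*V)
(12247 + T(103)) + I(32, 160) = (12247 + (3 + 35*103)) - 7*32*160 = (12247 + (3 + 3605)) - 35840 = (12247 + 3608) - 35840 = 15855 - 35840 = -19985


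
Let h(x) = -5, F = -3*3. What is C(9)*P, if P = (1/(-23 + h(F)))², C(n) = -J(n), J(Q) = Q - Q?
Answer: 0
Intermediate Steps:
J(Q) = 0
F = -9
C(n) = 0 (C(n) = -1*0 = 0)
P = 1/784 (P = (1/(-23 - 5))² = (1/(-28))² = (-1/28)² = 1/784 ≈ 0.0012755)
C(9)*P = 0*(1/784) = 0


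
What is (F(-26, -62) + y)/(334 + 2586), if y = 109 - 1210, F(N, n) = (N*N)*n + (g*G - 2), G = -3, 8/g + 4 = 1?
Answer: -43007/2920 ≈ -14.728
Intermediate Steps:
g = -8/3 (g = 8/(-4 + 1) = 8/(-3) = 8*(-⅓) = -8/3 ≈ -2.6667)
F(N, n) = 6 + n*N² (F(N, n) = (N*N)*n + (-8/3*(-3) - 2) = N²*n + (8 - 2) = n*N² + 6 = 6 + n*N²)
y = -1101
(F(-26, -62) + y)/(334 + 2586) = ((6 - 62*(-26)²) - 1101)/(334 + 2586) = ((6 - 62*676) - 1101)/2920 = ((6 - 41912) - 1101)*(1/2920) = (-41906 - 1101)*(1/2920) = -43007*1/2920 = -43007/2920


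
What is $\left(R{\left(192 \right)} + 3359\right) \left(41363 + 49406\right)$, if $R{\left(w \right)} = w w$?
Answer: $3651001487$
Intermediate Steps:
$R{\left(w \right)} = w^{2}$
$\left(R{\left(192 \right)} + 3359\right) \left(41363 + 49406\right) = \left(192^{2} + 3359\right) \left(41363 + 49406\right) = \left(36864 + 3359\right) 90769 = 40223 \cdot 90769 = 3651001487$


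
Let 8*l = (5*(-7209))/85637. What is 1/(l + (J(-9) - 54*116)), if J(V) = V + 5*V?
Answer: -685096/4328472573 ≈ -0.00015828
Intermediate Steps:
l = -36045/685096 (l = ((5*(-7209))/85637)/8 = (-36045*1/85637)/8 = (⅛)*(-36045/85637) = -36045/685096 ≈ -0.052613)
J(V) = 6*V
1/(l + (J(-9) - 54*116)) = 1/(-36045/685096 + (6*(-9) - 54*116)) = 1/(-36045/685096 + (-54 - 6264)) = 1/(-36045/685096 - 6318) = 1/(-4328472573/685096) = -685096/4328472573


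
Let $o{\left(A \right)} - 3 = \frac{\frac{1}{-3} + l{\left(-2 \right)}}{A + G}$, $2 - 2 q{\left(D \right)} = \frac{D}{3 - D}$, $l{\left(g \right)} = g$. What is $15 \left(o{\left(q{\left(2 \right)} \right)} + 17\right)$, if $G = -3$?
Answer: $\frac{935}{3} \approx 311.67$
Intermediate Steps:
$q{\left(D \right)} = 1 - \frac{D}{2 \left(3 - D\right)}$ ($q{\left(D \right)} = 1 - \frac{D \frac{1}{3 - D}}{2} = 1 - \frac{D}{2 \left(3 - D\right)}$)
$o{\left(A \right)} = 3 - \frac{7}{3 \left(-3 + A\right)}$ ($o{\left(A \right)} = 3 + \frac{\frac{1}{-3} - 2}{A - 3} = 3 + \frac{- \frac{1}{3} - 2}{-3 + A} = 3 - \frac{7}{3 \left(-3 + A\right)}$)
$15 \left(o{\left(q{\left(2 \right)} \right)} + 17\right) = 15 \left(\frac{-34 + 9 \frac{3 \left(-2 + 2\right)}{2 \left(-3 + 2\right)}}{3 \left(-3 + \frac{3 \left(-2 + 2\right)}{2 \left(-3 + 2\right)}\right)} + 17\right) = 15 \left(\frac{-34 + 9 \cdot \frac{3}{2} \frac{1}{-1} \cdot 0}{3 \left(-3 + \frac{3}{2} \frac{1}{-1} \cdot 0\right)} + 17\right) = 15 \left(\frac{-34 + 9 \cdot \frac{3}{2} \left(-1\right) 0}{3 \left(-3 + \frac{3}{2} \left(-1\right) 0\right)} + 17\right) = 15 \left(\frac{-34 + 9 \cdot 0}{3 \left(-3 + 0\right)} + 17\right) = 15 \left(\frac{-34 + 0}{3 \left(-3\right)} + 17\right) = 15 \left(\frac{1}{3} \left(- \frac{1}{3}\right) \left(-34\right) + 17\right) = 15 \left(\frac{34}{9} + 17\right) = 15 \cdot \frac{187}{9} = \frac{935}{3}$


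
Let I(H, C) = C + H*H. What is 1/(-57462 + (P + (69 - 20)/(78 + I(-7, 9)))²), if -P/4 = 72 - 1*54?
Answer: -18496/967891103 ≈ -1.9110e-5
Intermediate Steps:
P = -72 (P = -4*(72 - 1*54) = -4*(72 - 54) = -4*18 = -72)
I(H, C) = C + H²
1/(-57462 + (P + (69 - 20)/(78 + I(-7, 9)))²) = 1/(-57462 + (-72 + (69 - 20)/(78 + (9 + (-7)²)))²) = 1/(-57462 + (-72 + 49/(78 + (9 + 49)))²) = 1/(-57462 + (-72 + 49/(78 + 58))²) = 1/(-57462 + (-72 + 49/136)²) = 1/(-57462 + (-9743/136)²) = 1/(-57462 + 94926049/18496) = 1/(-967891103/18496) = -18496/967891103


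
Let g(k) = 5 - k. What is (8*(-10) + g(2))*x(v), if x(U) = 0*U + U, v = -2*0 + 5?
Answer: -385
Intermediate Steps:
v = 5 (v = 0 + 5 = 5)
x(U) = U (x(U) = 0 + U = U)
(8*(-10) + g(2))*x(v) = (8*(-10) + (5 - 1*2))*5 = (-80 + (5 - 2))*5 = (-80 + 3)*5 = -77*5 = -385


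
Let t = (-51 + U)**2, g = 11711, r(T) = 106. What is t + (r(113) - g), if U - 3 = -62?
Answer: 495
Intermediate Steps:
U = -59 (U = 3 - 62 = -59)
t = 12100 (t = (-51 - 59)**2 = (-110)**2 = 12100)
t + (r(113) - g) = 12100 + (106 - 1*11711) = 12100 + (106 - 11711) = 12100 - 11605 = 495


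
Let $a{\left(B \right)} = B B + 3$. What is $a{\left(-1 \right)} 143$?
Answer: $572$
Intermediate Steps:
$a{\left(B \right)} = 3 + B^{2}$ ($a{\left(B \right)} = B^{2} + 3 = 3 + B^{2}$)
$a{\left(-1 \right)} 143 = \left(3 + \left(-1\right)^{2}\right) 143 = \left(3 + 1\right) 143 = 4 \cdot 143 = 572$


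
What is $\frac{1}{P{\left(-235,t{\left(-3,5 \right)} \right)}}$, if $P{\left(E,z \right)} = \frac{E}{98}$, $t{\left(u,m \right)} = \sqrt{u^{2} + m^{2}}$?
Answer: $- \frac{98}{235} \approx -0.41702$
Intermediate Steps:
$t{\left(u,m \right)} = \sqrt{m^{2} + u^{2}}$
$P{\left(E,z \right)} = \frac{E}{98}$ ($P{\left(E,z \right)} = E \frac{1}{98} = \frac{E}{98}$)
$\frac{1}{P{\left(-235,t{\left(-3,5 \right)} \right)}} = \frac{1}{\frac{1}{98} \left(-235\right)} = \frac{1}{- \frac{235}{98}} = - \frac{98}{235}$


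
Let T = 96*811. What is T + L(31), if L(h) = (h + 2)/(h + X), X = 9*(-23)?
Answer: 1245693/16 ≈ 77856.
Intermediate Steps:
X = -207
L(h) = (2 + h)/(-207 + h) (L(h) = (h + 2)/(h - 207) = (2 + h)/(-207 + h))
T = 77856
T + L(31) = 77856 + (2 + 31)/(-207 + 31) = 77856 + 33/(-176) = 77856 - 1/176*33 = 77856 - 3/16 = 1245693/16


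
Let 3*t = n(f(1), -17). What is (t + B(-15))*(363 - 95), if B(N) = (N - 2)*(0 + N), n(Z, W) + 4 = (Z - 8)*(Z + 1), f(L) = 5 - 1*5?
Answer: 67268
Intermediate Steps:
f(L) = 0 (f(L) = 5 - 5 = 0)
n(Z, W) = -4 + (1 + Z)*(-8 + Z) (n(Z, W) = -4 + (Z - 8)*(Z + 1) = -4 + (-8 + Z)*(1 + Z) = -4 + (1 + Z)*(-8 + Z))
t = -4 (t = (-12 + 0² - 7*0)/3 = (-12 + 0 + 0)/3 = (⅓)*(-12) = -4)
B(N) = N*(-2 + N) (B(N) = (-2 + N)*N = N*(-2 + N))
(t + B(-15))*(363 - 95) = (-4 - 15*(-2 - 15))*(363 - 95) = (-4 - 15*(-17))*268 = (-4 + 255)*268 = 251*268 = 67268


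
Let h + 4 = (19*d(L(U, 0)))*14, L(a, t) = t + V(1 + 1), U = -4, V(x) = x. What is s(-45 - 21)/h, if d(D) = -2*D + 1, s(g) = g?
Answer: 33/401 ≈ 0.082294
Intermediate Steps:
L(a, t) = 2 + t (L(a, t) = t + (1 + 1) = t + 2 = 2 + t)
d(D) = 1 - 2*D
h = -802 (h = -4 + (19*(1 - 2*(2 + 0)))*14 = -4 + (19*(1 - 2*2))*14 = -4 + (19*(1 - 4))*14 = -4 + (19*(-3))*14 = -4 - 57*14 = -4 - 798 = -802)
s(-45 - 21)/h = (-45 - 21)/(-802) = -66*(-1/802) = 33/401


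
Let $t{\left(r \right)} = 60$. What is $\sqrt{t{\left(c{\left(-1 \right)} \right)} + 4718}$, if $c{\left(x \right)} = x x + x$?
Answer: $\sqrt{4778} \approx 69.123$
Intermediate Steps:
$c{\left(x \right)} = x + x^{2}$ ($c{\left(x \right)} = x^{2} + x = x + x^{2}$)
$\sqrt{t{\left(c{\left(-1 \right)} \right)} + 4718} = \sqrt{60 + 4718} = \sqrt{4778}$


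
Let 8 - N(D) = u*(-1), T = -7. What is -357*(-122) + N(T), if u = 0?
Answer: 43562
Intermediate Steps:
N(D) = 8 (N(D) = 8 - 0*(-1) = 8 - 1*0 = 8 + 0 = 8)
-357*(-122) + N(T) = -357*(-122) + 8 = 43554 + 8 = 43562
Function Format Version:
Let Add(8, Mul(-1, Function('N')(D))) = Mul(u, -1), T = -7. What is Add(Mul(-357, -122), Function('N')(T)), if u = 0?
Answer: 43562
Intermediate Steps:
Function('N')(D) = 8 (Function('N')(D) = Add(8, Mul(-1, Mul(0, -1))) = Add(8, Mul(-1, 0)) = Add(8, 0) = 8)
Add(Mul(-357, -122), Function('N')(T)) = Add(Mul(-357, -122), 8) = Add(43554, 8) = 43562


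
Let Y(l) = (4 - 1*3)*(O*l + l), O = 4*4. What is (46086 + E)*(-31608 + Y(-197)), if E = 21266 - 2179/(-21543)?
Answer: -50721429473455/21543 ≈ -2.3544e+9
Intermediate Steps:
O = 16
E = 458135617/21543 (E = 21266 - 2179*(-1)/21543 = 21266 - 1*(-2179/21543) = 21266 + 2179/21543 = 458135617/21543 ≈ 21266.)
Y(l) = 17*l (Y(l) = (4 - 1*3)*(16*l + l) = (4 - 3)*(17*l) = 1*(17*l) = 17*l)
(46086 + E)*(-31608 + Y(-197)) = (46086 + 458135617/21543)*(-31608 + 17*(-197)) = 1450966315*(-31608 - 3349)/21543 = (1450966315/21543)*(-34957) = -50721429473455/21543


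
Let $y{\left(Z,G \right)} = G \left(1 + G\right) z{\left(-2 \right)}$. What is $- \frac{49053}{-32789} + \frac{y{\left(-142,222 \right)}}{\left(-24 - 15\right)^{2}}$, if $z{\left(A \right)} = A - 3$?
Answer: $- \frac{2680550519}{16624023} \approx -161.25$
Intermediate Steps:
$z{\left(A \right)} = -3 + A$
$y{\left(Z,G \right)} = - 5 G \left(1 + G\right)$ ($y{\left(Z,G \right)} = G \left(1 + G\right) \left(-3 - 2\right) = G \left(1 + G\right) \left(-5\right) = - 5 G \left(1 + G\right)$)
$- \frac{49053}{-32789} + \frac{y{\left(-142,222 \right)}}{\left(-24 - 15\right)^{2}} = - \frac{49053}{-32789} + \frac{\left(-5\right) 222 \left(1 + 222\right)}{\left(-24 - 15\right)^{2}} = \left(-49053\right) \left(- \frac{1}{32789}\right) + \frac{\left(-5\right) 222 \cdot 223}{\left(-24 + \left(-40 + 25\right)\right)^{2}} = \frac{49053}{32789} - \frac{247530}{\left(-24 - 15\right)^{2}} = \frac{49053}{32789} - \frac{247530}{\left(-39\right)^{2}} = \frac{49053}{32789} - \frac{247530}{1521} = \frac{49053}{32789} - \frac{82510}{507} = - \frac{2680550519}{16624023}$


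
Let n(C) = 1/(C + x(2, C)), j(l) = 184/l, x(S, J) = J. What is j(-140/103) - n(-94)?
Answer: -890709/6580 ≈ -135.37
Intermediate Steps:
n(C) = 1/(2*C) (n(C) = 1/(C + C) = 1/(2*C))
j(-140/103) - n(-94) = 184/((-140/103)) - 1/(2*(-94)) = 184/((-140*1/103)) - (-1)/(2*94) = 184/(-140/103) - 1*(-1/188) = 184*(-103/140) + 1/188 = -4738/35 + 1/188 = -890709/6580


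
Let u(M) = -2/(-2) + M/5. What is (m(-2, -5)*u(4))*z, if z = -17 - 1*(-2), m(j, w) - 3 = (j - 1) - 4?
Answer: 108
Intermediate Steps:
u(M) = 1 + M/5 (u(M) = -2*(-½) + M*(⅕) = 1 + M/5)
m(j, w) = -2 + j (m(j, w) = 3 + ((j - 1) - 4) = 3 + ((-1 + j) - 4) = 3 + (-5 + j) = -2 + j)
z = -15 (z = -17 + 2 = -15)
(m(-2, -5)*u(4))*z = ((-2 - 2)*(1 + (⅕)*4))*(-15) = -4*(1 + ⅘)*(-15) = -4*9/5*(-15) = -36/5*(-15) = 108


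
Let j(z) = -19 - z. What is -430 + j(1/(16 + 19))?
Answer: -15716/35 ≈ -449.03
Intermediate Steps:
-430 + j(1/(16 + 19)) = -430 + (-19 - 1/(16 + 19)) = -430 + (-19 - 1/35) = -430 - 666/35 = -15716/35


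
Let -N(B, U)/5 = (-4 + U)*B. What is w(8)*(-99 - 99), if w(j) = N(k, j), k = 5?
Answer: 19800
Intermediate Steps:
N(B, U) = -5*B*(-4 + U) (N(B, U) = -5*(-4 + U)*B = -5*B*(-4 + U))
w(j) = 100 - 25*j (w(j) = 5*5*(4 - j) = 100 - 25*j)
w(8)*(-99 - 99) = (100 - 25*8)*(-99 - 99) = (100 - 200)*(-198) = -100*(-198) = 19800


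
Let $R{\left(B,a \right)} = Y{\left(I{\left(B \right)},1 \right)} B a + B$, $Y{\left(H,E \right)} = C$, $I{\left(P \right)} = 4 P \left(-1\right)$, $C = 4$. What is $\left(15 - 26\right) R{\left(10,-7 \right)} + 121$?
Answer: $3091$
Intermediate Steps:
$I{\left(P \right)} = - 4 P$
$Y{\left(H,E \right)} = 4$
$R{\left(B,a \right)} = B + 4 B a$ ($R{\left(B,a \right)} = 4 B a + B = B + 4 B a$)
$\left(15 - 26\right) R{\left(10,-7 \right)} + 121 = \left(15 - 26\right) 10 \left(1 + 4 \left(-7\right)\right) + 121 = - 11 \cdot 10 \left(1 - 28\right) + 121 = - 11 \cdot 10 \left(-27\right) + 121 = \left(-11\right) \left(-270\right) + 121 = 2970 + 121 = 3091$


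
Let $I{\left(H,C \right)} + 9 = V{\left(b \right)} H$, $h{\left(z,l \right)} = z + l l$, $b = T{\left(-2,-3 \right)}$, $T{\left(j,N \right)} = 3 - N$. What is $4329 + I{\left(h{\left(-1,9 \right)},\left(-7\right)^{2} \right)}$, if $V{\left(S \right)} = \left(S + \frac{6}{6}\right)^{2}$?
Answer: $8240$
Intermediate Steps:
$b = 6$ ($b = 3 - -3 = 3 + 3 = 6$)
$h{\left(z,l \right)} = z + l^{2}$
$V{\left(S \right)} = \left(1 + S\right)^{2}$ ($V{\left(S \right)} = \left(S + 6 \cdot \frac{1}{6}\right)^{2} = \left(S + 1\right)^{2} = \left(1 + S\right)^{2}$)
$I{\left(H,C \right)} = -9 + 49 H$ ($I{\left(H,C \right)} = -9 + \left(1 + 6\right)^{2} H = -9 + 7^{2} H = -9 + 49 H$)
$4329 + I{\left(h{\left(-1,9 \right)},\left(-7\right)^{2} \right)} = 4329 - \left(9 - 49 \left(-1 + 9^{2}\right)\right) = 4329 - \left(9 - 49 \left(-1 + 81\right)\right) = 4329 + \left(-9 + 49 \cdot 80\right) = 4329 + \left(-9 + 3920\right) = 4329 + 3911 = 8240$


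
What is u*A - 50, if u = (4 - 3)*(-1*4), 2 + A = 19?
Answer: -118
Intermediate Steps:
A = 17 (A = -2 + 19 = 17)
u = -4 (u = 1*(-4) = -4)
u*A - 50 = -4*17 - 50 = -68 - 50 = -118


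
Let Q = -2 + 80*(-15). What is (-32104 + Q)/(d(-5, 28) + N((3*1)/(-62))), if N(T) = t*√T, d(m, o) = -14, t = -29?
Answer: 28909608/14675 - 965874*I*√186/14675 ≈ 1970.0 - 897.63*I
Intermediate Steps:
N(T) = -29*√T
Q = -1202 (Q = -2 - 1200 = -1202)
(-32104 + Q)/(d(-5, 28) + N((3*1)/(-62))) = (-32104 - 1202)/(-14 - 29*√(-3/62)) = -33306/(-14 - 29*I*√186/62)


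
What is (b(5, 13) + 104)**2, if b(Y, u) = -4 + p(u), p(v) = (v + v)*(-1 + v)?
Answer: 169744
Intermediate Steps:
p(v) = 2*v*(-1 + v) (p(v) = (2*v)*(-1 + v) = 2*v*(-1 + v))
b(Y, u) = -4 + 2*u*(-1 + u)
(b(5, 13) + 104)**2 = ((-4 + 2*13*(-1 + 13)) + 104)**2 = ((-4 + 2*13*12) + 104)**2 = ((-4 + 312) + 104)**2 = (308 + 104)**2 = 412**2 = 169744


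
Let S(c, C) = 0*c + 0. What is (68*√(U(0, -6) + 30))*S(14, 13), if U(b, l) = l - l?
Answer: 0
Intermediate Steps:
S(c, C) = 0 (S(c, C) = 0 + 0 = 0)
U(b, l) = 0
(68*√(U(0, -6) + 30))*S(14, 13) = (68*√(0 + 30))*0 = (68*√30)*0 = 0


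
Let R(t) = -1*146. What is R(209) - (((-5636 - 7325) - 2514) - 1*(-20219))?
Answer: -4890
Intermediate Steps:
R(t) = -146
R(209) - (((-5636 - 7325) - 2514) - 1*(-20219)) = -146 - (((-5636 - 7325) - 2514) - 1*(-20219)) = -146 - ((-12961 - 2514) + 20219) = -146 - (-15475 + 20219) = -146 - 1*4744 = -146 - 4744 = -4890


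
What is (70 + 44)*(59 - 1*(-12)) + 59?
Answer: 8153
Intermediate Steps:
(70 + 44)*(59 - 1*(-12)) + 59 = 114*(59 + 12) + 59 = 114*71 + 59 = 8094 + 59 = 8153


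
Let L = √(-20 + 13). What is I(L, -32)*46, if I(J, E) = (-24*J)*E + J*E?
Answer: 33856*I*√7 ≈ 89575.0*I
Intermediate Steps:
L = I*√7 (L = √(-7) = I*√7 ≈ 2.6458*I)
I(J, E) = -23*E*J (I(J, E) = -24*E*J + E*J = -23*E*J)
I(L, -32)*46 = -23*(-32)*I*√7*46 = (736*I*√7)*46 = 33856*I*√7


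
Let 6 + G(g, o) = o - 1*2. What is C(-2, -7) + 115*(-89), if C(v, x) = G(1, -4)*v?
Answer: -10211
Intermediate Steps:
G(g, o) = -8 + o (G(g, o) = -6 + (o - 1*2) = -6 + (o - 2) = -6 + (-2 + o) = -8 + o)
C(v, x) = -12*v (C(v, x) = (-8 - 4)*v = -12*v)
C(-2, -7) + 115*(-89) = -12*(-2) + 115*(-89) = 24 - 10235 = -10211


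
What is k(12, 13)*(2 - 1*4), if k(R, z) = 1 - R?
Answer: 22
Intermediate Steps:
k(12, 13)*(2 - 1*4) = (1 - 1*12)*(2 - 1*4) = (1 - 12)*(2 - 4) = -11*(-2) = 22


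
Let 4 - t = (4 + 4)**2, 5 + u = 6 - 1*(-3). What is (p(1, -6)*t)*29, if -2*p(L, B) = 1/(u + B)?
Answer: -435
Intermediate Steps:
u = 4 (u = -5 + (6 - 1*(-3)) = -5 + (6 + 3) = -5 + 9 = 4)
p(L, B) = -1/(2*(4 + B))
t = -60 (t = 4 - (4 + 4)**2 = 4 - 1*8**2 = 4 - 1*64 = 4 - 64 = -60)
(p(1, -6)*t)*29 = (-1/(8 + 2*(-6))*(-60))*29 = (-1/(8 - 12)*(-60))*29 = (-1/(-4)*(-60))*29 = (-1*(-1/4)*(-60))*29 = ((1/4)*(-60))*29 = -15*29 = -435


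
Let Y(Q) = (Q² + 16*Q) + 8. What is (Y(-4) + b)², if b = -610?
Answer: 422500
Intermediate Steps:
Y(Q) = 8 + Q² + 16*Q
(Y(-4) + b)² = ((8 + (-4)² + 16*(-4)) - 610)² = ((8 + 16 - 64) - 610)² = (-40 - 610)² = (-650)² = 422500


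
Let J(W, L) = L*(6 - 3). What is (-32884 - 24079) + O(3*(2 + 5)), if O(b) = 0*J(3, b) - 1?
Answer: -56964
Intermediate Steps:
J(W, L) = 3*L (J(W, L) = L*3 = 3*L)
O(b) = -1 (O(b) = 0*(3*b) - 1 = 0 - 1 = -1)
(-32884 - 24079) + O(3*(2 + 5)) = (-32884 - 24079) - 1 = -56963 - 1 = -56964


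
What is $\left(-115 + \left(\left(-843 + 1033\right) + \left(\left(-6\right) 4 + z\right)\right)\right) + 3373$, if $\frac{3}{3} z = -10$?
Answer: $3414$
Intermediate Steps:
$z = -10$
$\left(-115 + \left(\left(-843 + 1033\right) + \left(\left(-6\right) 4 + z\right)\right)\right) + 3373 = \left(-115 + \left(\left(-843 + 1033\right) - 34\right)\right) + 3373 = \left(-115 + \left(190 - 34\right)\right) + 3373 = \left(-115 + 156\right) + 3373 = 41 + 3373 = 3414$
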